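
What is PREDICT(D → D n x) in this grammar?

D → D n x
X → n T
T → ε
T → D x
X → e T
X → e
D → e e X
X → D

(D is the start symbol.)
{ 'e' }

PREDICT(D → D n x) = (FIRST(RHS) \ {ε}) ∪ (FOLLOW(D) if ε ∈ FIRST(RHS), i.e. RHS ⇒* ε)
FIRST(D) = { 'e' }
FIRST(D n x) = { 'e' }
ε ∉ FIRST(D n x), so FOLLOW(D) is not added.
PREDICT(D → D n x) = { 'e' }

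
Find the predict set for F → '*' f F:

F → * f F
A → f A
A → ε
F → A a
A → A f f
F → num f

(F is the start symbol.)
{ '*' }

PREDICT(F → '*' f F) = (FIRST(RHS) \ {ε}) ∪ (FOLLOW(F) if ε ∈ FIRST(RHS), i.e. RHS ⇒* ε)
FIRST('*' f F) = { '*' }
ε ∉ FIRST('*' f F), so FOLLOW(F) is not added.
PREDICT(F → '*' f F) = { '*' }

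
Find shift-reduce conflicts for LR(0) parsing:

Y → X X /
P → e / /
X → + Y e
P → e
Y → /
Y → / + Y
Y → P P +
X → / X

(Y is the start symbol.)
Augment with Y' → Y and build the canonical LR(0) collection (I0 = CLOSURE({[Y' → . Y]}), then GOTO on every symbol after a dot until no new states appear). It has 19 states:
  I0: { [P → . e / /], [P → . e], [X → . + Y e], [X → . / X], [Y → . / + Y], [Y → . /], [Y → . P P +], [Y → . X X /], [Y' → . Y] }  — shift
  I1: { [P → . e / /], [P → . e], [X → + . Y e], [X → . + Y e], [X → . / X], [Y → . / + Y], [Y → . /], [Y → . P P +], [Y → . X X /] }  — shift
  I2: { [X → . + Y e], [X → . / X], [X → / . X], [Y → / . + Y], [Y → / .] }  — shift, reduce
  I3: { [P → . e / /], [P → . e], [Y → P . P +] }  — shift
  I4: { [X → . + Y e], [X → . / X], [Y → X . X /] }  — shift
  I5: { [Y' → Y .] }  — accept
  I6: { [P → e . / /], [P → e .] }  — shift, reduce
  I7: { [P → e / . /] }  — shift
  I8: { [P → e / / .] }  — reduce
  I9: { [X → . + Y e], [X → . / X], [X → / . X] }  — shift
  I10: { [Y → X X . /] }  — shift
  I11: { [Y → X X / .] }  — reduce
  I12: { [X → / X .] }  — reduce
  I13: { [Y → P P . +] }  — shift
  I14: { [Y → P P + .] }  — reduce
  I15: { [P → . e / /], [P → . e], [X → + . Y e], [X → . + Y e], [X → . / X], [Y → . / + Y], [Y → . /], [Y → . P P +], [Y → . X X /], [Y → / + . Y] }  — shift
  I16: { [X → + Y . e], [Y → / + Y .] }  — shift, reduce
  I17: { [X → + Y e .] }  — reduce
  I18: { [X → + Y . e] }  — shift

I2 contains reduce item [Y → / .] and shift items [X → . + Y e], [X → . / X], [Y → / . + Y] — shift-reduce conflict.
I6 contains reduce item [P → e .] and shift item [P → e . / /] — shift-reduce conflict.
I16 contains reduce item [Y → / + Y .] and shift item [X → + Y . e] — shift-reduce conflict.

Answer: Yes — I2: [Y → / .] vs [X → . + Y e]; I6: [P → e .] vs [P → e . / /]; I16: [Y → / + Y .] vs [X → + Y . e]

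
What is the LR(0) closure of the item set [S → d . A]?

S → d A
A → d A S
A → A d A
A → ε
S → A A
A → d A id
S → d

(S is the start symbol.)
{ [A → . A d A], [A → . d A S], [A → . d A id], [A → .], [S → d . A] }

To compute CLOSURE, for each item [A → α.Bβ] where B is a non-terminal, add [B → .γ] for all productions B → γ; repeat for the newly added items until nothing changes.

Start with: [S → d . A]
  [S → d . A] has the dot before A: add [A → . d A S], [A → . A d A], [A → .], [A → . d A id]
No further items can be added.

CLOSURE = { [A → . A d A], [A → . d A S], [A → . d A id], [A → .], [S → d . A] }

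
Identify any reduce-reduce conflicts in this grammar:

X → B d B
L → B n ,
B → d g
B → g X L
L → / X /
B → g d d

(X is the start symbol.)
No reduce-reduce conflicts

A reduce-reduce conflict occurs when an LR(0) state has two complete items [A → α .] and [B → β .] — both call for a reduction, and with no lookahead the parser cannot choose between them.

Augment with X' → X and build the canonical LR(0) collection (I0 = CLOSURE({[X' → . X]}), then GOTO on every symbol after a dot until no new states appear). It has 18 states:
  I0: { [B → . d g], [B → . g X L], [B → . g d d], [X → . B d B], [X' → . X] }  — shift
  I1: { [X → B . d B] }  — shift
  I2: { [X' → X .] }  — accept
  I3: { [B → d . g] }  — shift
  I4: { [B → . d g], [B → . g X L], [B → . g d d], [B → g . X L], [B → g . d d], [X → . B d B] }  — shift
  I5: { [B → . d g], [B → . g X L], [B → . g d d], [B → g X . L], [L → . / X /], [L → . B n ,] }  — shift
  I6: { [B → d . g], [B → g d . d] }  — shift
  I7: { [B → g d d .] }  — reduce
  I8: { [B → d g .] }  — reduce
  I9: { [B → . d g], [B → . g X L], [B → . g d d], [L → / . X /], [X → . B d B] }  — shift
  I10: { [L → B . n ,] }  — shift
  I11: { [B → g X L .] }  — reduce
  I12: { [L → B n . ,] }  — shift
  I13: { [L → B n , .] }  — reduce
  I14: { [L → / X . /] }  — shift
  I15: { [L → / X / .] }  — reduce
  I16: { [B → . d g], [B → . g X L], [B → . g d d], [X → B d . B] }  — shift
  I17: { [X → B d B .] }  — reduce

No state contains more than one complete item.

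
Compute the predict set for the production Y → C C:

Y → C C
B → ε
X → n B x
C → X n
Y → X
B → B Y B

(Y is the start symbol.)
PREDICT(Y → C C) = (FIRST(RHS) \ {ε}) ∪ (FOLLOW(Y) if ε ∈ FIRST(RHS), i.e. RHS ⇒* ε)
FIRST(C) = { 'n' }
FIRST(C C) = { 'n' }
ε ∉ FIRST(C C), so FOLLOW(Y) is not added.
PREDICT(Y → C C) = { 'n' }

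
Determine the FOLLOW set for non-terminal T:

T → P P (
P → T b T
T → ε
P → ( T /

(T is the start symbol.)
To compute FOLLOW(T), find every occurrence of T on a right-hand side N → α T β: add FIRST(β) \ {ε}, and if β is empty or nullable also add FOLLOW(N). Iterate to a fixed point.

T is the start symbol, so $ ∈ FOLLOW(T).
In P → T b T: T is followed by b T, add FIRST(b T) \ {ε} = { 'b' }
In P → T b T: T is at the end, add FOLLOW(P)
In P → ( T /: T is followed by '/', add FIRST('/') \ {ε} = { '/' }

The FOLLOW sets referred to above (computed the same way, to a fixed point):
  FOLLOW(P) = { '(', 'b' }

Taking the union: FOLLOW(T) = { $, '(', '/', 'b' }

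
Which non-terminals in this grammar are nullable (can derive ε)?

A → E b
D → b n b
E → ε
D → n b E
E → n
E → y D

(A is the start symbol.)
{ 'E' }

ε-productions: E → ε
So E is immediately nullable.
No further non-terminal can be added: every production for the remaining non-terminals contains a terminal or a non-nullable non-terminal.
Nullable = { 'E' }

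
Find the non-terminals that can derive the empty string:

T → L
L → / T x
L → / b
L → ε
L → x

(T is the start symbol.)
A non-terminal is nullable if it can derive ε (the empty string): either it has an ε-production, or it has a production whose right-hand side consists entirely of nullable non-terminals.

ε-productions: L → ε
So L is immediately nullable.
T → L: every symbol on the right is nullable, so T is nullable too.
Every non-terminal is now nullable.
Nullable = { 'L', 'T' }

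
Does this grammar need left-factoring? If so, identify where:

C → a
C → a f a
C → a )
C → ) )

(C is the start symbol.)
Yes, C has productions with common prefix 'a'

Left-factoring is needed when two productions for the same non-terminal
share a common prefix on the right-hand side.

Productions for C:
  C → a
  C → a f a
  C → a )
  C → ) )

Found common prefix 'a' in productions for C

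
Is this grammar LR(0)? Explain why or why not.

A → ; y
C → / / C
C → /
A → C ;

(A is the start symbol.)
No. Shift-reduce conflict between [C → / .] and [C → / . / C]

Augment with A' → A and build the canonical LR(0) collection (I0 = CLOSURE({[A' → . A]}), then GOTO on every symbol after a dot until no new states appear). It has 9 states:
  I0: { [A → . ; y], [A → . C ;], [A' → . A], [C → . / / C], [C → . /] }  — shift
  I1: { [C → / . / C], [C → / .] }  — shift, reduce
  I2: { [A → ; . y] }  — shift
  I3: { [A' → A .] }  — accept
  I4: { [A → C . ;] }  — shift
  I5: { [A → C ; .] }  — reduce
  I6: { [A → ; y .] }  — reduce
  I7: { [C → . / / C], [C → . /], [C → / / . C] }  — shift
  I8: { [C → / / C .] }  — reduce

Conflict in state I1:
  Shift-reduce conflict between [C → / .] and [C → / . / C]
So the grammar is NOT LR(0).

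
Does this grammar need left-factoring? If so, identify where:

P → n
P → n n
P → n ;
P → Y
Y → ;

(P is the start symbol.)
Yes, P has productions with common prefix 'n'

Left-factoring is needed when two productions for the same non-terminal
share a common prefix on the right-hand side.

Productions for P:
  P → n
  P → n n
  P → n ;
  P → Y

Found common prefix 'n' in productions for P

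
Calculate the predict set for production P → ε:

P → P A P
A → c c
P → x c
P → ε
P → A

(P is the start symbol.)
{ $, 'c' }

PREDICT(P → ε) = (FIRST(RHS) \ {ε}) ∪ (FOLLOW(P) if ε ∈ FIRST(RHS), i.e. RHS ⇒* ε)
The right-hand side is ε (FIRST(ε) = { ε }), so the predict set is FOLLOW(P) = { $, 'c' }
PREDICT(P → ε) = { $, 'c' }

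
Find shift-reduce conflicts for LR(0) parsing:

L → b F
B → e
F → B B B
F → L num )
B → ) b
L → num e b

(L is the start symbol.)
A shift-reduce conflict occurs when an LR(0) state has both:
  - a complete (reduce) item [A → α .] (dot at the end), and
  - a shift item [B → β . c γ] (dot before a terminal).

Augment with L' → L and build the canonical LR(0) collection (I0 = CLOSURE({[L' → . L]}), then GOTO on every symbol after a dot until no new states appear). It has 16 states:
  I0: { [L → . b F], [L → . num e b], [L' → . L] }  — shift
  I1: { [L' → L .] }  — accept
  I2: { [B → . ) b], [B → . e], [F → . B B B], [F → . L num )], [L → . b F], [L → . num e b], [L → b . F] }  — shift
  I3: { [L → num . e b] }  — shift
  I4: { [L → num e . b] }  — shift
  I5: { [L → num e b .] }  — reduce
  I6: { [B → ) . b] }  — shift
  I7: { [B → . ) b], [B → . e], [F → B . B B] }  — shift
  I8: { [L → b F .] }  — reduce
  I9: { [F → L . num )] }  — shift
  I10: { [B → e .] }  — reduce
  I11: { [F → L num . )] }  — shift
  I12: { [F → L num ) .] }  — reduce
  I13: { [B → . ) b], [B → . e], [F → B B . B] }  — shift
  I14: { [F → B B B .] }  — reduce
  I15: { [B → ) b .] }  — reduce

No state contains both a complete item and a shift item.

Answer: No shift-reduce conflicts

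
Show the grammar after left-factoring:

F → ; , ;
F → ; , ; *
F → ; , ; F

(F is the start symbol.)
Left-factoring transforms A → αβ₁ | αβ₂ into A → αA' and A' → β₁ | β₂
(α is the longest common prefix among the alternatives). Repeat until
no nonterminal has two alternatives with a common prefix.

Round 1: F has alternatives sharing prefix '; , ;'. Introduce F': F → ; , ; F'
  Add: F' → ε
  Add: F' → *
  Add: F' → F

No remaining common prefixes — done.

Resulting grammar:
F → ; , ; F'
F' → ε
F' → *
F' → F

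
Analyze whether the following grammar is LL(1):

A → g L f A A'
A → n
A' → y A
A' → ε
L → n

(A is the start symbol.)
A grammar is LL(1) if for each non-terminal N with multiple productions, the predict sets of those productions are pairwise disjoint, where PREDICT(N → α) = (FIRST(α) \ {ε}) ∪ (FOLLOW(N) if α ⇒* ε).

Relevant sets:
  FOLLOW(A') = { $, 'y' }

For A:
  PREDICT(A → g L f A A') = { 'g' }
  PREDICT(A → n) = { 'n' }
For A':
  PREDICT(A' → y A) = { 'y' }
  PREDICT(A' → ε) = { $, 'y' }
L has a single production, so nothing to check there.

Conflict found: Predict set conflict for A': { 'y' }
The grammar is NOT LL(1).

Answer: No. Predict set conflict for A': { 'y' }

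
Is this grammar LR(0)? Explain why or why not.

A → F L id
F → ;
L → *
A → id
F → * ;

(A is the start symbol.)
Augment with A' → A and build the canonical LR(0) collection (I0 = CLOSURE({[A' → . A]}), then GOTO on every symbol after a dot until no new states appear). It has 10 states:
  I0: { [A → . F L id], [A → . id], [A' → . A], [F → . * ;], [F → . ;] }  — shift
  I1: { [F → * . ;] }  — shift
  I2: { [F → ; .] }  — reduce
  I3: { [A' → A .] }  — accept
  I4: { [A → F . L id], [L → . *] }  — shift
  I5: { [A → id .] }  — reduce
  I6: { [L → * .] }  — reduce
  I7: { [A → F L . id] }  — shift
  I8: { [A → F L id .] }  — reduce
  I9: { [F → * ; .] }  — reduce

Every state is either a pure shift/goto state or contains exactly one complete item and nothing to shift — no conflicts. The grammar is LR(0).

Answer: Yes, the grammar is LR(0)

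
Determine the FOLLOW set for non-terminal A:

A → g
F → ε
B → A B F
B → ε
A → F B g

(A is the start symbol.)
A is the start symbol, so $ ∈ FOLLOW(A).
In B → A B F: A is followed by B F, add FIRST(B F) \ {ε} = { 'g' }
  B F is nullable, so also add FOLLOW(B)

The FOLLOW sets referred to above (computed the same way, to a fixed point):
  FOLLOW(B) = { 'g' }

Taking the union: FOLLOW(A) = { $, 'g' }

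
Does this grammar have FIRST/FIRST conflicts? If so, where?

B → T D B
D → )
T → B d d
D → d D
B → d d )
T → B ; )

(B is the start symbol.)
Yes. B → T D B / B → d d ')' on { 'd' }; T → B d d / T → B ';' ')' on { 'd' }

A FIRST/FIRST conflict occurs when two productions N → α and N → β for the same non-terminal have FIRST(α) ∩ FIRST(β) ≠ ∅ (with ε ∈ FIRST of a nullable right-hand side, so two nullable alternatives also conflict).

FIRST sets of the non-terminals at (or reachable through a nullable prefix from) the front of some alternative:
  FIRST(T) = { 'd' }
  FIRST(B) = { 'd' }

Productions for B:
  B → T D B: FIRST = { 'd' }
  B → d d ): FIRST = { 'd' }
Productions for D:
  D → ): FIRST = { ')' }
  D → d D: FIRST = { 'd' }
Productions for T:
  T → B d d: FIRST = { 'd' }
  T → B ; ): FIRST = { 'd' }

Conflict for B: B → T D B and B → d d )
  Overlap: { 'd' }
Conflict for T: T → B d d and T → B ; )
  Overlap: { 'd' }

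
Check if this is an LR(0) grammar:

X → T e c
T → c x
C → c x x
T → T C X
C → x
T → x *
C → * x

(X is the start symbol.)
A grammar is LR(0) if no state in the canonical LR(0) collection has:
  - both a shift item (dot before a terminal) and a complete item (shift-reduce conflict), or
  - two or more complete items (reduce-reduce conflict; the accept item [X' → X .] counts as a complete item here).

Augment with X' → X and build the canonical LR(0) collection (I0 = CLOSURE({[X' → . X]}), then GOTO on every symbol after a dot until no new states appear). It has 17 states:
  I0: { [T → . T C X], [T → . c x], [T → . x *], [X → . T e c], [X' → . X] }  — shift
  I1: { [C → . * x], [C → . c x x], [C → . x], [T → T . C X], [X → T . e c] }  — shift
  I2: { [X' → X .] }  — accept
  I3: { [T → c . x] }  — shift
  I4: { [T → x . *] }  — shift
  I5: { [T → x * .] }  — reduce
  I6: { [T → c x .] }  — reduce
  I7: { [C → * . x] }  — shift
  I8: { [T → . T C X], [T → . c x], [T → . x *], [T → T C . X], [X → . T e c] }  — shift
  I9: { [C → c . x x] }  — shift
  I10: { [X → T e . c] }  — shift
  I11: { [C → x .] }  — reduce
  I12: { [X → T e c .] }  — reduce
  I13: { [C → c x . x] }  — shift
  I14: { [C → c x x .] }  — reduce
  I15: { [T → T C X .] }  — reduce
  I16: { [C → * x .] }  — reduce

Every state is either a pure shift/goto state or contains exactly one complete item and nothing to shift — no conflicts. The grammar is LR(0).

Answer: Yes, the grammar is LR(0)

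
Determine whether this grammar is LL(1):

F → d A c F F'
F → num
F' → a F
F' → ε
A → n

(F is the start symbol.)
No. Predict set conflict for F': { 'a' }

Relevant sets:
  FOLLOW(F') = { $, 'a' }

For F:
  PREDICT(F → d A c F F') = { 'd' }
  PREDICT(F → num) = { 'num' }
For F':
  PREDICT(F' → a F) = { 'a' }
  PREDICT(F' → ε) = { $, 'a' }
A has a single production, so nothing to check there.

Conflict found: Predict set conflict for F': { 'a' }
The grammar is NOT LL(1).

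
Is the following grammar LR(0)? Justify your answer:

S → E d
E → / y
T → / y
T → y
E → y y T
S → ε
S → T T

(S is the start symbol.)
No. Shift-reduce conflict between [S → .] and [E → . / y]

Augment with S' → S and build the canonical LR(0) collection (I0 = CLOSURE({[S' → . S]}), then GOTO on every symbol after a dot until no new states appear). It has 14 states:
  I0: { [E → . / y], [E → . y y T], [S → . E d], [S → . T T], [S → .], [S' → . S], [T → . / y], [T → . y] }  — shift, reduce
  I1: { [E → / . y], [T → / . y] }  — shift
  I2: { [S → E . d] }  — shift
  I3: { [S' → S .] }  — accept
  I4: { [S → T . T], [T → . / y], [T → . y] }  — shift
  I5: { [E → y . y T], [T → y .] }  — shift, reduce
  I6: { [E → y y . T], [T → . / y], [T → . y] }  — shift
  I7: { [T → / . y] }  — shift
  I8: { [E → y y T .] }  — reduce
  I9: { [T → y .] }  — reduce
  I10: { [T → / y .] }  — reduce
  I11: { [S → T T .] }  — reduce
  I12: { [S → E d .] }  — reduce
  I13: { [E → / y .], [T → / y .] }  — 2 reduces

Conflict in state I0:
  Shift-reduce conflict between [S → .] and [E → . / y]
So the grammar is NOT LR(0).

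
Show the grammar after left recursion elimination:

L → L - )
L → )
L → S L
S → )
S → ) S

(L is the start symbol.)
L → ) L'
L → S L L'
L' → - ) L'
L' → ε
S → )
S → ) S

L is directly left-recursive. The standard transformation for
  A → A α₁ | ... | A α_m | β₁ | ... | β_n
is
  A  → β₁ A' | ... | β_n A'
  A' → α₁ A' | ... | α_m A' | ε

L → ) becomes L → ) L'
L → S L becomes L → S L L'
L → L - ) becomes L' → - ) L'
Add L' → ε

Productions for other non-terminals are unchanged:
  S → )
  S → ) S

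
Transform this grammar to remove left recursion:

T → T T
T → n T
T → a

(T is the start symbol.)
T is directly left-recursive. The standard transformation for
  A → A α₁ | ... | A α_m | β₁ | ... | β_n
is
  A  → β₁ A' | ... | β_n A'
  A' → α₁ A' | ... | α_m A' | ε

T → n T becomes T → n T T'
T → a becomes T → a T'
T → T T becomes T' → T T'
Add T' → ε

Resulting grammar:
T → n T T'
T → a T'
T' → T T'
T' → ε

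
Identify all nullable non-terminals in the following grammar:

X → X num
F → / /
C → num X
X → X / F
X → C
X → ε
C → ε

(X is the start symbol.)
{ 'C', 'X' }

ε-productions: X → ε, C → ε
So X, C are immediately nullable.
No further non-terminal can be added: every production for the remaining non-terminals contains a terminal or a non-nullable non-terminal.
Nullable = { 'C', 'X' }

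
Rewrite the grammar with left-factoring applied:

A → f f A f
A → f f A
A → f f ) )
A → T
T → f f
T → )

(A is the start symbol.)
A → f f A'
A' → A A''
A'' → f
A'' → ε
A' → ) )
A → T
T → f f
T → )

Left-factoring transforms A → αβ₁ | αβ₂ into A → αA' and A' → β₁ | β₂
(α is the longest common prefix among the alternatives). Repeat until
no nonterminal has two alternatives with a common prefix.

Round 1: A has alternatives sharing prefix 'f f'. Introduce A': A → f f A'
  Add: A' → A f
  Add: A' → A
  Add: A' → ) )

Round 2: A' has alternatives sharing prefix 'A'. Introduce A'': A' → A A''
  Add: A'' → f
  Add: A'' → ε

No remaining common prefixes — done.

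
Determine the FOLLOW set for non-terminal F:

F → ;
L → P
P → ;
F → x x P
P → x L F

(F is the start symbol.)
To compute FOLLOW(F), find every occurrence of F on a right-hand side N → α F β: add FIRST(β) \ {ε}, and if β is empty or nullable also add FOLLOW(N). Iterate to a fixed point.

F is the start symbol, so $ ∈ FOLLOW(F).
In P → x L F: F is at the end, add FOLLOW(P)

The FOLLOW sets referred to above (computed the same way, to a fixed point):
  FOLLOW(P) = { $, ';', 'x' }

Taking the union: FOLLOW(F) = { $, ';', 'x' }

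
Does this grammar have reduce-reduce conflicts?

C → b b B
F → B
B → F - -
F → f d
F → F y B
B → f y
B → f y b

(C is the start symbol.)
Yes — I4: [C → b b B .] vs [F → B .]; I12: [F → B .] vs [F → F y B .]

A reduce-reduce conflict occurs when an LR(0) state has two complete items [A → α .] and [B → β .] — both call for a reduction, and with no lookahead the parser cannot choose between them.

Augment with C' → C and build the canonical LR(0) collection (I0 = CLOSURE({[C' → . C]}), then GOTO on every symbol after a dot until no new states appear). It has 14 states:
  I0: { [C → . b b B], [C' → . C] }  — shift
  I1: { [C' → C .] }  — accept
  I2: { [C → b . b B] }  — shift
  I3: { [B → . F - -], [B → . f y b], [B → . f y], [C → b b . B], [F → . B], [F → . F y B], [F → . f d] }  — shift
  I4: { [C → b b B .], [F → B .] }  — 2 reduces
  I5: { [B → F . - -], [F → F . y B] }  — shift
  I6: { [B → f . y b], [B → f . y], [F → f . d] }  — shift
  I7: { [F → f d .] }  — reduce
  I8: { [B → f y . b], [B → f y .] }  — shift, reduce
  I9: { [B → f y b .] }  — reduce
  I10: { [B → F - . -] }  — shift
  I11: { [B → . F - -], [B → . f y b], [B → . f y], [F → . B], [F → . F y B], [F → . f d], [F → F y . B] }  — shift
  I12: { [F → B .], [F → F y B .] }  — 2 reduces
  I13: { [B → F - - .] }  — reduce

I4 contains complete items [C → b b B .], [F → B .] — reduce-reduce conflict.
I12 contains complete items [F → B .], [F → F y B .] — reduce-reduce conflict.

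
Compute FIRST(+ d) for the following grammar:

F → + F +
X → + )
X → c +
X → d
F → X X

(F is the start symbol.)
To compute FIRST(+ d), process the symbols left to right:
Symbol + is a terminal. Add '+' and stop.
FIRST(+ d) = { '+' }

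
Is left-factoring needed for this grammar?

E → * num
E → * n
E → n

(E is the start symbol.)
Yes, E has productions with common prefix '*'

Left-factoring is needed when two productions for the same non-terminal
share a common prefix on the right-hand side.

Productions for E:
  E → * num
  E → * n
  E → n

Found common prefix '*' in productions for E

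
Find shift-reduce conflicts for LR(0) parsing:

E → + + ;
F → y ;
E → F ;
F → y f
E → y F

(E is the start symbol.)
No shift-reduce conflicts

A shift-reduce conflict occurs when an LR(0) state has both:
  - a complete (reduce) item [A → α .] (dot at the end), and
  - a shift item [B → β . c γ] (dot before a terminal).

Augment with E' → E and build the canonical LR(0) collection (I0 = CLOSURE({[E' → . E]}), then GOTO on every symbol after a dot until no new states appear). It has 12 states:
  I0: { [E → . + + ;], [E → . F ;], [E → . y F], [E' → . E], [F → . y ;], [F → . y f] }  — shift
  I1: { [E → + . + ;] }  — shift
  I2: { [E' → E .] }  — accept
  I3: { [E → F . ;] }  — shift
  I4: { [E → y . F], [F → . y ;], [F → . y f], [F → y . ;], [F → y . f] }  — shift
  I5: { [F → y ; .] }  — reduce
  I6: { [E → y F .] }  — reduce
  I7: { [F → y f .] }  — reduce
  I8: { [F → y . ;], [F → y . f] }  — shift
  I9: { [E → F ; .] }  — reduce
  I10: { [E → + + . ;] }  — shift
  I11: { [E → + + ; .] }  — reduce

No state contains both a complete item and a shift item.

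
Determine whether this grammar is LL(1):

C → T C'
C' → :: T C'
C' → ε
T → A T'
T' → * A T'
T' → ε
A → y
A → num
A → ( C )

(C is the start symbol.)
Yes, the grammar is LL(1).

Relevant sets:
  FOLLOW(C') = { $, ')' }
  FOLLOW(T') = { $, ')', '::' }

For C':
  PREDICT(C' → :: T C') = { '::' }
  PREDICT(C' → ε) = { $, ')' }
For T':
  PREDICT(T' → '*' A T') = { '*' }
  PREDICT(T' → ε) = { $, ')', '::' }
For A:
  PREDICT(A → y) = { 'y' }
  PREDICT(A → num) = { 'num' }
  PREDICT(A → '(' C ')') = { '(' }
C, T have a single production, so nothing to check there.

All predict sets are disjoint. The grammar IS LL(1).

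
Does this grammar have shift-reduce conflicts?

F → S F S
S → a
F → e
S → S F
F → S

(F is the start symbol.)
Augment with F' → F and build the canonical LR(0) collection (I0 = CLOSURE({[F' → . F]}), then GOTO on every symbol after a dot until no new states appear). It has 8 states:
  I0: { [F → . S F S], [F → . S], [F → . e], [F' → . F], [S → . S F], [S → . a] }  — shift
  I1: { [F' → F .] }  — accept
  I2: { [F → . S F S], [F → . S], [F → . e], [F → S . F S], [F → S .], [S → . S F], [S → . a], [S → S . F] }  — shift, reduce
  I3: { [S → a .] }  — reduce
  I4: { [F → e .] }  — reduce
  I5: { [F → S F . S], [S → . S F], [S → . a], [S → S F .] }  — shift, reduce
  I6: { [F → . S F S], [F → . S], [F → . e], [F → S F S .], [S → . S F], [S → . a], [S → S . F] }  — shift, reduce
  I7: { [S → S F .] }  — reduce

I2 contains reduce item [F → S .] and shift items [F → . e], [S → . a] — shift-reduce conflict.
I5 contains reduce item [S → S F .] and shift item [S → . a] — shift-reduce conflict.
I6 contains reduce item [F → S F S .] and shift items [F → . e], [S → . a] — shift-reduce conflict.

Answer: Yes — I2: [F → S .] vs [F → . e]; I5: [S → S F .] vs [S → . a]; I6: [F → S F S .] vs [F → . e]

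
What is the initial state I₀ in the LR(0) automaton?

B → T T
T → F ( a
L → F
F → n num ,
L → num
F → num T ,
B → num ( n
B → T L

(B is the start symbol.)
First, augment the grammar with B' → B
I₀ = CLOSURE({ [B' → . B] }):
  [B' → . B] has the dot before B: add [B → . T T], [B → . num ( n], [B → . T L]
  [B → . T T] has the dot before T: add [T → . F ( a]
  [T → . F ( a] has the dot before F: add [F → . n num ,], [F → . num T ,]
No further items can be added.

I₀ = { [B → . T L], [B → . T T], [B → . num ( n], [B' → . B], [F → . n num ,], [F → . num T ,], [T → . F ( a] }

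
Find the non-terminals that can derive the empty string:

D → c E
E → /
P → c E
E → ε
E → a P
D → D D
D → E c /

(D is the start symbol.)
A non-terminal is nullable if it can derive ε (the empty string): either it has an ε-production, or it has a production whose right-hand side consists entirely of nullable non-terminals.

ε-productions: E → ε
So E is immediately nullable.
No further non-terminal can be added: every production for the remaining non-terminals contains a terminal or a non-nullable non-terminal.
Nullable = { 'E' }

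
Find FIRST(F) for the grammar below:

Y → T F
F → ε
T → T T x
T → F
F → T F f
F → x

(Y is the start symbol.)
{ 'f', 'x', ε }

FIRST sets of the other non-terminals involved (by the same procedure, iterated to a fixed point):
  FIRST(T) = { 'f', 'x', ε }

From F → ε:
  - ε-production, so ε ∈ FIRST(F)
From F → T F f:
  - T is a non-terminal: add FIRST(T) \ {ε} = { 'f', 'x' }
    T is nullable, so continue to the next symbol
  - F is the symbol being defined: contributes nothing new
    F is nullable, so continue to the next symbol
  - f is a terminal: add 'f' and stop
From F → x:
  - x is a terminal: add 'x' and stop

Collecting: FIRST(F) = { 'f', 'x', ε }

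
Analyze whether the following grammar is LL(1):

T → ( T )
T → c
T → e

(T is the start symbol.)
A grammar is LL(1) if for each non-terminal N with multiple productions, the predict sets of those productions are pairwise disjoint, where PREDICT(N → α) = (FIRST(α) \ {ε}) ∪ (FOLLOW(N) if α ⇒* ε).

For T:
  PREDICT(T → '(' T ')') = { '(' }
  PREDICT(T → c) = { 'c' }
  PREDICT(T → e) = { 'e' }

All predict sets are disjoint. The grammar IS LL(1).

Answer: Yes, the grammar is LL(1).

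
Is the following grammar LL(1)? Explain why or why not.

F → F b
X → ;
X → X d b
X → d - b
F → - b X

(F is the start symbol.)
No. Predict set conflict for F: { '-' }

A grammar is LL(1) if for each non-terminal N with multiple productions, the predict sets of those productions are pairwise disjoint, where PREDICT(N → α) = (FIRST(α) \ {ε}) ∪ (FOLLOW(N) if α ⇒* ε).

Relevant sets:
  FIRST(F) = { '-' }
  FIRST(X) = { ';', 'd' }

For F:
  PREDICT(F → F b) = { '-' }
  PREDICT(F → '-' b X) = { '-' }
For X:
  PREDICT(X → ';') = { ';' }
  PREDICT(X → X d b) = { ';', 'd' }
  PREDICT(X → d '-' b) = { 'd' }

Conflict found: Predict set conflict for F: { '-' }
The grammar is NOT LL(1).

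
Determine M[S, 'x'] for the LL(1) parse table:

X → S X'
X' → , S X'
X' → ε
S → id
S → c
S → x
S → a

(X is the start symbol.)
To find M[S, 'x'], we find productions for S where 'x' is in the predict set (PREDICT(N → α) = (FIRST(α) \ {ε}) ∪ (FOLLOW(N) if α ⇒* ε)).

S → id: PREDICT = { 'id' }
S → c: PREDICT = { 'c' }
S → x: PREDICT = { 'x' }
  'x' is in predict set, so this production goes in M[S, 'x']
S → a: PREDICT = { 'a' }

M[S, 'x'] = S → x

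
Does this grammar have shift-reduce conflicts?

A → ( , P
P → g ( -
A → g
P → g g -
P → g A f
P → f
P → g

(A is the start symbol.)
Yes — I7: [P → g .] vs [A → . ( , P]; I10: [A → g .] vs [P → g g . -]

Augment with A' → A and build the canonical LR(0) collection (I0 = CLOSURE({[A' → . A]}), then GOTO on every symbol after a dot until no new states appear). It has 14 states:
  I0: { [A → . ( , P], [A → . g], [A' → . A] }  — shift
  I1: { [A → ( . , P] }  — shift
  I2: { [A' → A .] }  — accept
  I3: { [A → g .] }  — reduce
  I4: { [A → ( , . P], [P → . f], [P → . g ( -], [P → . g A f], [P → . g g -], [P → . g] }  — shift
  I5: { [A → ( , P .] }  — reduce
  I6: { [P → f .] }  — reduce
  I7: { [A → . ( , P], [A → . g], [P → g . ( -], [P → g . A f], [P → g . g -], [P → g .] }  — shift, reduce
  I8: { [A → ( . , P], [P → g ( . -] }  — shift
  I9: { [P → g A . f] }  — shift
  I10: { [A → g .], [P → g g . -] }  — shift, reduce
  I11: { [P → g g - .] }  — reduce
  I12: { [P → g A f .] }  — reduce
  I13: { [P → g ( - .] }  — reduce

I7 contains reduce item [P → g .] and shift items [A → . ( , P], [A → . g], [P → g . ( -], [P → g . g -] — shift-reduce conflict.
I10 contains reduce item [A → g .] and shift item [P → g g . -] — shift-reduce conflict.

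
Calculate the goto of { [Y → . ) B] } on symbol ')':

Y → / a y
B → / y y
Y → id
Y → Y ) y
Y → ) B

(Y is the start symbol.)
{ [B → . / y y], [Y → ) . B] }

GOTO(I, ')') = CLOSURE({ [A → αX.β] : [A → α.Xβ] ∈ I, X = ')' })

Items with dot before ')', with the dot advanced:
  [Y → . ) B] → [Y → ) . B]
Closure of the advanced items:
  [Y → ) . B] has the dot before B: add [B → . / y y]

GOTO = { [B → . / y y], [Y → ) . B] }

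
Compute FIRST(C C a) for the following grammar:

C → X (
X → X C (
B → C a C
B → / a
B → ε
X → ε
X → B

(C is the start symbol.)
FIRST sets of the non-terminals involved (from the grammar, by fixed-point iteration):
  FIRST(C) = { '(', '/' }

To compute FIRST(C C a), process the symbols left to right:
Symbol C is a non-terminal. Add FIRST(C) \ {ε} = { '(', '/' }
C is not nullable (ε ∉ FIRST(C)), so stop here.
FIRST(C C a) = { '(', '/' }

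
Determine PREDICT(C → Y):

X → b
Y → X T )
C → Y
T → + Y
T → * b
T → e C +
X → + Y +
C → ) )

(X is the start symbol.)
{ '+', 'b' }

PREDICT(C → Y) = (FIRST(RHS) \ {ε}) ∪ (FOLLOW(C) if ε ∈ FIRST(RHS), i.e. RHS ⇒* ε)
FIRST(Y) = { '+', 'b' }
FIRST(Y) = { '+', 'b' }
ε ∉ FIRST(Y), so FOLLOW(C) is not added.
PREDICT(C → Y) = { '+', 'b' }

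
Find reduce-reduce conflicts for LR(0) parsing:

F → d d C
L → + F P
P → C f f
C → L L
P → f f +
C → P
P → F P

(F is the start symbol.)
Yes — I14: [C → P .] vs [P → F P .]; I18: [C → P .] vs [L → + F P .]

A reduce-reduce conflict occurs when an LR(0) state has two complete items [A → α .] and [B → β .] — both call for a reduction, and with no lookahead the parser cannot choose between them.

Augment with F' → F and build the canonical LR(0) collection (I0 = CLOSURE({[F' → . F]}), then GOTO on every symbol after a dot until no new states appear). It has 19 states:
  I0: { [F → . d d C], [F' → . F] }  — shift
  I1: { [F' → F .] }  — accept
  I2: { [F → d . d C] }  — shift
  I3: { [C → . L L], [C → . P], [F → . d d C], [F → d d . C], [L → . + F P], [P → . C f f], [P → . F P], [P → . f f +] }  — shift
  I4: { [F → . d d C], [L → + . F P] }  — shift
  I5: { [F → d d C .], [P → C . f f] }  — shift, reduce
  I6: { [C → . L L], [C → . P], [F → . d d C], [L → . + F P], [P → . C f f], [P → . F P], [P → . f f +], [P → F . P] }  — shift
  I7: { [C → L . L], [L → . + F P] }  — shift
  I8: { [C → P .] }  — reduce
  I9: { [P → f . f +] }  — shift
  I10: { [P → f f . +] }  — shift
  I11: { [P → f f + .] }  — reduce
  I12: { [C → L L .] }  — reduce
  I13: { [P → C . f f] }  — shift
  I14: { [C → P .], [P → F P .] }  — 2 reduces
  I15: { [P → C f . f] }  — shift
  I16: { [P → C f f .] }  — reduce
  I17: { [C → . L L], [C → . P], [F → . d d C], [L → + F . P], [L → . + F P], [P → . C f f], [P → . F P], [P → . f f +] }  — shift
  I18: { [C → P .], [L → + F P .] }  — 2 reduces

I14 contains complete items [C → P .], [P → F P .] — reduce-reduce conflict.
I18 contains complete items [C → P .], [L → + F P .] — reduce-reduce conflict.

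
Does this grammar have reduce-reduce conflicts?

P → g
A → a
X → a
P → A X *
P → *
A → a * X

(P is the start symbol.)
No reduce-reduce conflicts

A reduce-reduce conflict occurs when an LR(0) state has two complete items [A → α .] and [B → β .] — both call for a reduction, and with no lookahead the parser cannot choose between them.

Augment with P' → P and build the canonical LR(0) collection (I0 = CLOSURE({[P' → . P]}), then GOTO on every symbol after a dot until no new states appear). It has 11 states:
  I0: { [A → . a * X], [A → . a], [P → . *], [P → . A X *], [P → . g], [P' → . P] }  — shift
  I1: { [P → * .] }  — reduce
  I2: { [P → A . X *], [X → . a] }  — shift
  I3: { [P' → P .] }  — accept
  I4: { [A → a . * X], [A → a .] }  — shift, reduce
  I5: { [P → g .] }  — reduce
  I6: { [A → a * . X], [X → . a] }  — shift
  I7: { [A → a * X .] }  — reduce
  I8: { [X → a .] }  — reduce
  I9: { [P → A X . *] }  — shift
  I10: { [P → A X * .] }  — reduce

No state contains more than one complete item.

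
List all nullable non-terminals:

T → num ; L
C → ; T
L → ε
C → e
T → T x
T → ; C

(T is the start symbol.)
{ 'L' }

ε-productions: L → ε
So L is immediately nullable.
No further non-terminal can be added: every production for the remaining non-terminals contains a terminal or a non-nullable non-terminal.
Nullable = { 'L' }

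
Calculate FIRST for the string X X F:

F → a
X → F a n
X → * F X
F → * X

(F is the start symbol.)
FIRST sets of the non-terminals involved (from the grammar, by fixed-point iteration):
  FIRST(X) = { '*', 'a' }

To compute FIRST(X X F), process the symbols left to right:
Symbol X is a non-terminal. Add FIRST(X) \ {ε} = { '*', 'a' }
X is not nullable (ε ∉ FIRST(X)), so stop here.
FIRST(X X F) = { '*', 'a' }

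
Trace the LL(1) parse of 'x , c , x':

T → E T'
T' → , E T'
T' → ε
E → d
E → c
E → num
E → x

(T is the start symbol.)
LL(1) parsing maintains a stack (initially the start symbol over $) and the input. At each step: if the stack top is a terminal, match it against the current input token; if it is a non-terminal N, replace it with the RHS of M[N, lookahead] (the unique production whose predict set contains the lookahead).

Stack is shown with the top on the left.

Stack     Input        Action
-----------------------------
T $       x , c , x $  output T → E T'
E T' $    x , c , x $  output E → x
x T' $    x , c , x $  match 'x'
T' $      , c , x $    output T' → , E T'
, E T' $  , c , x $    match ','
E T' $    c , x $      output E → c
c T' $    c , x $      match 'c'
T' $      , x $        output T' → , E T'
, E T' $  , x $        match ','
E T' $    x $          output E → x
x T' $    x $          match 'x'
T' $      $            output T' → ε
$         $            accept

The string is accepted.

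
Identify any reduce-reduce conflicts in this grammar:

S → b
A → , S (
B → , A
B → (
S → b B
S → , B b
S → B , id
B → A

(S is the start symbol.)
Yes — I9: [B → , A .] vs [B → A .]

Augment with S' → S and build the canonical LR(0) collection (I0 = CLOSURE({[S' → . S]}), then GOTO on every symbol after a dot until no new states appear). It has 16 states:
  I0: { [A → . , S (], [B → . (], [B → . , A], [B → . A], [S → . , B b], [S → . B , id], [S → . b B], [S → . b], [S' → . S] }  — shift
  I1: { [B → ( .] }  — reduce
  I2: { [A → , . S (], [A → . , S (], [B → , . A], [B → . (], [B → . , A], [B → . A], [S → , . B b], [S → . , B b], [S → . B , id], [S → . b B], [S → . b] }  — shift
  I3: { [B → A .] }  — reduce
  I4: { [S → B . , id] }  — shift
  I5: { [S' → S .] }  — accept
  I6: { [A → . , S (], [B → . (], [B → . , A], [B → . A], [S → b . B], [S → b .] }  — shift, reduce
  I7: { [A → , . S (], [A → . , S (], [B → , . A], [B → . (], [B → . , A], [B → . A], [S → . , B b], [S → . B , id], [S → . b B], [S → . b] }  — shift
  I8: { [S → b B .] }  — reduce
  I9: { [B → , A .], [B → A .] }  — 2 reduces
  I10: { [A → , S . (] }  — shift
  I11: { [A → , S ( .] }  — reduce
  I12: { [S → B , . id] }  — shift
  I13: { [S → B , id .] }  — reduce
  I14: { [S → , B . b], [S → B . , id] }  — shift
  I15: { [S → , B b .] }  — reduce

I9 contains complete items [B → , A .], [B → A .] — reduce-reduce conflict.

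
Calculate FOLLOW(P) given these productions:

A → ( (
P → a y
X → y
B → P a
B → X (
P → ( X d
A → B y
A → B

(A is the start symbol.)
{ 'a' }

In B → P a: P is followed by a, add FIRST(a) \ {ε} = { 'a' }

Taking the union: FOLLOW(P) = { 'a' }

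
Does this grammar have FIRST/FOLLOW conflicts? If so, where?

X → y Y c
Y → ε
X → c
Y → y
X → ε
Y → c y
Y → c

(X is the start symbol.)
A FIRST/FOLLOW conflict occurs when a non-terminal N has a nullable alternative N → β (β ⇒* ε) and another alternative N → α with FIRST(α) ∩ FOLLOW(N) ≠ ∅: on such a lookahead the parser cannot decide between expanding α and letting N vanish via β.

Nullable non-terminals: X, Y.

X: nullable alternative(s) X → ε; FOLLOW(X) = { $ }
  X → y Y c: FIRST \ {ε} = { 'y' } — disjoint from FOLLOW(X)
  X → c: FIRST \ {ε} = { 'c' } — disjoint from FOLLOW(X)
  X → ε: FIRST \ {ε} = { } — this is the only nullable alternative, skip

Y: nullable alternative(s) Y → ε; FOLLOW(Y) = { 'c' }
  Y → ε: FIRST \ {ε} = { } — this is the only nullable alternative, skip
  Y → y: FIRST \ {ε} = { 'y' } — disjoint from FOLLOW(Y)
  Y → c y: FIRST \ {ε} = { 'c' } — overlaps FOLLOW(Y) on { 'c' }: CONFLICT
  Y → c: FIRST \ {ε} = { 'c' } — overlaps FOLLOW(Y) on { 'c' }: CONFLICT

So the grammar has 2 FIRST/FOLLOW conflicts (marked CONFLICT above).

Answer: Yes. Y → c y with FOLLOW(Y) on { 'c' }; Y → c with FOLLOW(Y) on { 'c' }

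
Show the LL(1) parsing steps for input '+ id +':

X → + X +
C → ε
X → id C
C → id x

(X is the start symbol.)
Stack is shown with the top on the left.

Stack     Input     Action
--------------------------
X $       + id + $  output X → + X +
+ X + $   + id + $  match '+'
X + $     id + $    output X → id C
id C + $  id + $    match 'id'
C + $     + $       output C → ε
+ $       + $       match '+'
$         $         accept

The string is accepted.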